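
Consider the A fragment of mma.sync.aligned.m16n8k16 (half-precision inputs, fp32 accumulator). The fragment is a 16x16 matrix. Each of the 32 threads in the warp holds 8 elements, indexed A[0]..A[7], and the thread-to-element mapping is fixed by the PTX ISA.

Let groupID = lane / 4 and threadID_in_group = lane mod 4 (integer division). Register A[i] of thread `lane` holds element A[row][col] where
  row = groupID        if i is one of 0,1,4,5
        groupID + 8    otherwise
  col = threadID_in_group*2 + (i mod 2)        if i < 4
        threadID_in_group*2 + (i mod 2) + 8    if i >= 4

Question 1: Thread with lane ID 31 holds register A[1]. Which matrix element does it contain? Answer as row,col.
7,7

lane 31: grp=7 (31/4), tig=3 (31%4)
i=1: r=7+0=7, c=3*2+1+0=7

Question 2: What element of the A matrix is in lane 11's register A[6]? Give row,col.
L=11->g=11>>2=2, t=11&3=3
[6]->row 2+8=10  col 3·2+0+8=14

10,14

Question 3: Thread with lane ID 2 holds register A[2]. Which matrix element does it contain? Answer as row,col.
8,4

2: grp=0,tig=2
[2] (0+8,2*2+0+0) = (8,4)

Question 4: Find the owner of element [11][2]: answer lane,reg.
13,2

r: 11->gid=3,r8=1  c: 2->c8=0,tid=1,i&1=0
L=3*4+1=13  i=0*4+1*2+0=2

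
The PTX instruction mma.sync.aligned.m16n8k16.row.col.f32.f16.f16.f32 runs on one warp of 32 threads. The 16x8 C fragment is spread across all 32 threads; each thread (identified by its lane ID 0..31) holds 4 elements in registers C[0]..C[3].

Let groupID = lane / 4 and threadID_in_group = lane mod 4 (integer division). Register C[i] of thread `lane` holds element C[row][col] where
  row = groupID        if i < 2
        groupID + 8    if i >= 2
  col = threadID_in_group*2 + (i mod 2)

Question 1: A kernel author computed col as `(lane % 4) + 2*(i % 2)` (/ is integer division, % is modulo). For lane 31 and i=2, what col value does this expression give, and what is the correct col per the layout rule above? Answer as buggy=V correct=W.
buggy=3 correct=6

`(lane % 4) + 2*(i % 2)`[31,2]->3
31: g=7,t=3
[2] (7+8,3*2+0) = (15,6)
col: 3 vs 6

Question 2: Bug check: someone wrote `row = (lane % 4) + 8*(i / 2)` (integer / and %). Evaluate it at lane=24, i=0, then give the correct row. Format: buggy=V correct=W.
buggy=0 correct=6

`(lane % 4) + 8*(i / 2)`[24,0]=>0
24: grp=6,tig=0
[0] (6+0,0*2+0) = (6,0)
row: 0 vs 6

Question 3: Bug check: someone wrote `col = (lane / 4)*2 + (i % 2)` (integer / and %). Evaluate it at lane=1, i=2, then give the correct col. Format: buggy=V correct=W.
buggy=0 correct=2

`(lane / 4)*2 + (i % 2)`[1,2]->0
1: gid=0,tid=1
[2] (0+8,1*2+0) = (8,2)
col: 0 vs 2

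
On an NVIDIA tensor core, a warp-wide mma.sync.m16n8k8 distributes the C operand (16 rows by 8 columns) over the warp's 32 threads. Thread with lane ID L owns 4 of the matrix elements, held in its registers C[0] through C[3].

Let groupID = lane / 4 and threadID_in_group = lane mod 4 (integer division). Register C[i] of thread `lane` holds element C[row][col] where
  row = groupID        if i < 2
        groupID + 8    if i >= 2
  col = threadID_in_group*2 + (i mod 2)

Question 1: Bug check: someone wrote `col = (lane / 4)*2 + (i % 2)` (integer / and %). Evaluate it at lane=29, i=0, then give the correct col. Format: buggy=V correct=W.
buggy=14 correct=2

`(lane / 4)*2 + (i % 2)`[29,0]->14
L=29->gid=29>>2=7, tid=29&3=1
[0]->row 7+0=7  col 1·2+0=2
col: 14 vs 2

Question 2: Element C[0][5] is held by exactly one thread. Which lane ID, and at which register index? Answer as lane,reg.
r=0->g=0,rb=0  c=5->t=2,b0=1
L=0*4+2=2  i=0*2+1=1

2,1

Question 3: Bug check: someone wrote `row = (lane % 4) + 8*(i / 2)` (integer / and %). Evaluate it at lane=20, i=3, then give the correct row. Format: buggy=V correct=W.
`(lane % 4) + 8*(i / 2)`[20,3]->8
lane 20->20/4=5, 20 mod 4=0
i=3  r:5+8->13  c:2·0+1->1
row: 8 vs 13

buggy=8 correct=13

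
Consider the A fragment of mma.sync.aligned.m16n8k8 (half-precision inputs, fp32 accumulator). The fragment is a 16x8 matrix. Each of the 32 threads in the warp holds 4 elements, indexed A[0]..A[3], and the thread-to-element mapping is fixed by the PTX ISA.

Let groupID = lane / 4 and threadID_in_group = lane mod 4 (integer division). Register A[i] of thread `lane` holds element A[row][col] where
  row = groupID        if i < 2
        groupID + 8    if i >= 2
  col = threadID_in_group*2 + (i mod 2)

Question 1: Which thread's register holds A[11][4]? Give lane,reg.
14,2

r=11->g=3,rb=1  c=4->t=2,b0=0
L=3*4+2=14  i=1*2+0=2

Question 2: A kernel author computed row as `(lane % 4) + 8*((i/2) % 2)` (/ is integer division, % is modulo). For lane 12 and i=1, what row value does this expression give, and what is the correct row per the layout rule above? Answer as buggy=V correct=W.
`(lane % 4) + 8*((i/2) % 2)`[12,1]->0
lane 12: gid=3 (12/4), tid=0 (12%4)
i=1: r=3+0=3, c=0*2+1=1
row: 0 vs 3

buggy=0 correct=3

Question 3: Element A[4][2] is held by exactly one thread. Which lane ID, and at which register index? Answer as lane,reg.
17,0

r=4→G=4,rhi=0  c=2→T=1,p=0
L=4*4+1=17  i=0*2+0=0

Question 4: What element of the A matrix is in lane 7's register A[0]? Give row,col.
lane 7: gid=1 (7/4), tid=3 (7%4)
i=0: r=1+0=1, c=3*2+0=6

1,6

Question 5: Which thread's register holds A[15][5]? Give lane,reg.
30,3

r=15->g=7,rb=1  c=5->t=2,b0=1
L=7*4+2=30  i=1*2+1=3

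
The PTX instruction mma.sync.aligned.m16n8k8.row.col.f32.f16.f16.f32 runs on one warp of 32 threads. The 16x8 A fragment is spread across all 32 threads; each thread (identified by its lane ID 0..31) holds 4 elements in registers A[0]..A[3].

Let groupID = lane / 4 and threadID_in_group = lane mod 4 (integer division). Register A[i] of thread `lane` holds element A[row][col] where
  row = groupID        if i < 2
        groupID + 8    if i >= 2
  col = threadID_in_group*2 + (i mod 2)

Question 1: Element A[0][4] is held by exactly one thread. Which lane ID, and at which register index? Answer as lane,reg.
r=0⇒gr=0,Rb=0  c=4⇒th=2,odd=0
L=0*4+2=2  i=0*2+0=0

2,0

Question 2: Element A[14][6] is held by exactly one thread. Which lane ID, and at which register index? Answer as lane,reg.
r=14⇒gr=6,Rb=1  c=6⇒th=3,odd=0
L=6*4+3=27  i=1*2+0=2

27,2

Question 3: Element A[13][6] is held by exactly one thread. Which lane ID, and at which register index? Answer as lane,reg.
r=13⇒gr=5,Rb=1  c=6⇒th=3,odd=0
L=5*4+3=23  i=1*2+0=2

23,2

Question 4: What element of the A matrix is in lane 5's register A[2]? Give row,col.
9,2

5: g=1,t=1
[2] (1+8,1*2+0) = (9,2)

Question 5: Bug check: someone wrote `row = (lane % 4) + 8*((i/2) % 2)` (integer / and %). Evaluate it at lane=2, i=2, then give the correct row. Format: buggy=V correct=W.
buggy=10 correct=8

`(lane % 4) + 8*((i/2) % 2)`[2,2]->10
lane 2->2/4=0, 2 mod 4=2
i=2  r:0+8->8  c:2·2+0->4
row: 10 vs 8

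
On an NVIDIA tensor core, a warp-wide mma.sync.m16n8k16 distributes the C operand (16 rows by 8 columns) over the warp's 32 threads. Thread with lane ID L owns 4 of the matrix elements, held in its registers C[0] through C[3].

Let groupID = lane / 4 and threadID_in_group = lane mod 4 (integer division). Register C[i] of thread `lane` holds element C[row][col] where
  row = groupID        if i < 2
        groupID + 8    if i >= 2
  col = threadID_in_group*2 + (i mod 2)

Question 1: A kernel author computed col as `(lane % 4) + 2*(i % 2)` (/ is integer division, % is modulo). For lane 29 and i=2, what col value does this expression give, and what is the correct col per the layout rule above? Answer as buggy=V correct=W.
`(lane % 4) + 2*(i % 2)`[29,2]->1
lane 29->29/4=7, 29 mod 4=1
i=2  r:7+8->15  c:2·1+0->2
col: 1 vs 2

buggy=1 correct=2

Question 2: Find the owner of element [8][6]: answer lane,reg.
3,2

r=8->g=0,rb=1  c=6->t=3,b0=0
L=0*4+3=3  i=1*2+0=2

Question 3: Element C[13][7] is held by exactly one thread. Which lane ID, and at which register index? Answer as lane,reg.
r=13->g=5,rb=1  c=7->t=3,b0=1
L=5*4+3=23  i=1*2+1=3

23,3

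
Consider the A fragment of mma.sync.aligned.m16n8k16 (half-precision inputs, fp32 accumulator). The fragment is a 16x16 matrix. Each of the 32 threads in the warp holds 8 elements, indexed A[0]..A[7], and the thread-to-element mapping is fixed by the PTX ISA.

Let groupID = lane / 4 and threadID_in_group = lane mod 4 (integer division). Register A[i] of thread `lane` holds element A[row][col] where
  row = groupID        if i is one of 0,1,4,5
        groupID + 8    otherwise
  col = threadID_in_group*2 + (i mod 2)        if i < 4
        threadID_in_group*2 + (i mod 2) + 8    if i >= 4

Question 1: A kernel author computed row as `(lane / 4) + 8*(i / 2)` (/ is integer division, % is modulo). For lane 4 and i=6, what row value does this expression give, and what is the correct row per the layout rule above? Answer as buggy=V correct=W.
buggy=25 correct=9

`(lane / 4) + 8*(i / 2)`[4,6]->25
lane 4: g=1 (4/4), t=0 (4%4)
i=6: r=1+8=9, c=0*2+0+8=8
row: 25 vs 9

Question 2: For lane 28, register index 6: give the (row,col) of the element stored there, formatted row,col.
15,8

lane 28=>28/4=7, 28 mod 4=0
i=6  r:7+8=>15  c:2·0+0+8=>8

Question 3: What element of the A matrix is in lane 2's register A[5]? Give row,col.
L=2->g=2>>2=0, t=2&3=2
[5]->row 0+0=0  col 2·2+1+8=13

0,13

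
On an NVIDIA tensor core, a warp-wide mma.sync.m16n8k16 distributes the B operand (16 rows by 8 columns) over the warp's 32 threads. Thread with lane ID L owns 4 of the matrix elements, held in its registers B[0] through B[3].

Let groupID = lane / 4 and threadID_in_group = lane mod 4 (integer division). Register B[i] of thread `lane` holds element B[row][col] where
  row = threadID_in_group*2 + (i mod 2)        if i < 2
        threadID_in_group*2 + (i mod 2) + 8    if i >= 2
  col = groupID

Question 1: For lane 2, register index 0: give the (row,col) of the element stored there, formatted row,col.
4,0

2: gr=0,th=2
[0] (2*2+0+0,0) = (4,0)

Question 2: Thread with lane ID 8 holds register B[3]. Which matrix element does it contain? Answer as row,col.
lane 8: G=2 (8/4), T=0 (8%4)
i=3: r=0*2+1+8=9, c=G=2

9,2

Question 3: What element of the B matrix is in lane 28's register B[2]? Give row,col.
lane 28: gid=7 (28/4), tid=0 (28%4)
i=2: r=0*2+0+8=8, c=gid=7

8,7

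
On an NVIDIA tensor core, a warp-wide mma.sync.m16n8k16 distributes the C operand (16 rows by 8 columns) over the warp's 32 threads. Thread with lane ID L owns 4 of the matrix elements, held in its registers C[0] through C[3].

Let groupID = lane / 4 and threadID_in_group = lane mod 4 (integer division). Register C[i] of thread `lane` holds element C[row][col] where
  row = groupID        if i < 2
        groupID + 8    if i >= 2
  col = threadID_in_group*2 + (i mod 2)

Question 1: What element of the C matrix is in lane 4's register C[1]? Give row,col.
lane 4=>4/4=1, 4 mod 4=0
i=1  r:1+0=>1  c:2·0+1=>1

1,1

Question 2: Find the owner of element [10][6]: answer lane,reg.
11,2

r: 10->gid=2,r8=1  c: 6->tid=3,i&1=0
L=2*4+3=11  i=1*2+0=2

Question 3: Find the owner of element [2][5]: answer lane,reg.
10,1

r: 2->gid=2,r8=0  c: 5->tid=2,i&1=1
L=2*4+2=10  i=0*2+1=1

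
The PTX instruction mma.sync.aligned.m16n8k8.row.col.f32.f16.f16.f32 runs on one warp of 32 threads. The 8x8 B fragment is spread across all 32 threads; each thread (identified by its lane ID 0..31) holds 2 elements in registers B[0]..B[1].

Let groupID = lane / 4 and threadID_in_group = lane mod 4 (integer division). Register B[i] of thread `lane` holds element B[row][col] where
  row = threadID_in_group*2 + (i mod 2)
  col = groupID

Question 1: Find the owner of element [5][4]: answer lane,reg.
c=4->g=4  r=5->t=2,b0=1
L=4*4+2=18  i=1=1

18,1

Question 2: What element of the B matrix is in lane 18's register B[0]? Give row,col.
18: grp=4,tig=2
[0] (2*2+0,4) = (4,4)

4,4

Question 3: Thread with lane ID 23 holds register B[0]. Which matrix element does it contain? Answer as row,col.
lane 23: gr=5 (23/4), th=3 (23%4)
i=0: r=3*2+0=6, c=gr=5

6,5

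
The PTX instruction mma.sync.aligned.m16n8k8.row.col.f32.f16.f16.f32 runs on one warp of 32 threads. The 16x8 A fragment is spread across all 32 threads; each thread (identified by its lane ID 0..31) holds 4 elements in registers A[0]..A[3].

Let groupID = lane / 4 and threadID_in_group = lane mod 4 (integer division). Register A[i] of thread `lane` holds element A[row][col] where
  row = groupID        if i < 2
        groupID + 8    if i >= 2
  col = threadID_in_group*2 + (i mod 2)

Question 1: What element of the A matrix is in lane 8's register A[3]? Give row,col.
10,1

8: gid=2,tid=0
[3] (2+8,0*2+1) = (10,1)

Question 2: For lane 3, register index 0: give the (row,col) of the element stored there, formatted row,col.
3: G=0,T=3
[0] (0+0,3*2+0) = (0,6)

0,6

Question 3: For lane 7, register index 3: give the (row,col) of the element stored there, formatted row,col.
9,7

lane 7: G=1 (7/4), T=3 (7%4)
i=3: r=1+8=9, c=3*2+1=7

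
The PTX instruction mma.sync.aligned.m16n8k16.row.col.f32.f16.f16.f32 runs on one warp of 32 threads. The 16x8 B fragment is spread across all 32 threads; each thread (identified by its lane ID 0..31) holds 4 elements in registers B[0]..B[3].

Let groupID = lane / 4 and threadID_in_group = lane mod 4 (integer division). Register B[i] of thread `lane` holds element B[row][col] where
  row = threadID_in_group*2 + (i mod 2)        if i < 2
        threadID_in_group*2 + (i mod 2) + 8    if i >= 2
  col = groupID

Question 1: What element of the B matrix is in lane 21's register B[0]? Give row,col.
L=21=>grp=21>>2=5, tig=21&3=1
[0]=>row 1·2+0+0=2  col grp=5

2,5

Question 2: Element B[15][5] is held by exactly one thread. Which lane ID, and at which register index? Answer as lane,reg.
c=5→G=5  r=15→rhi=1,T=3,p=1
L=5*4+3=23  i=1*2+1=3

23,3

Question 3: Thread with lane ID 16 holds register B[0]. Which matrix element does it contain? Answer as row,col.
0,4

16: gid=4,tid=0
[0] (0*2+0+0,4) = (0,4)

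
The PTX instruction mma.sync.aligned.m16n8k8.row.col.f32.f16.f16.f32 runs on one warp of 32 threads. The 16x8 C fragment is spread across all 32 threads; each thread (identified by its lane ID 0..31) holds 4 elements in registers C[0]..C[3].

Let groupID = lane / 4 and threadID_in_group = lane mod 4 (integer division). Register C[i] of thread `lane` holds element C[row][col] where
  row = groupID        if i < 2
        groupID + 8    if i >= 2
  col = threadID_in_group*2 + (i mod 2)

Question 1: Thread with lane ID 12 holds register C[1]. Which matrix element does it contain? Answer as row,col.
L=12->g=12>>2=3, t=12&3=0
[1]->row 3+0=3  col 0·2+1=1

3,1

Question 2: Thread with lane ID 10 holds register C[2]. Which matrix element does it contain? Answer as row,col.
10,4

lane 10: gr=2 (10/4), th=2 (10%4)
i=2: r=2+8=10, c=2*2+0=4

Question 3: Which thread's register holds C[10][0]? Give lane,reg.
r=10->g=2,rb=1  c=0->t=0,b0=0
L=2*4+0=8  i=1*2+0=2

8,2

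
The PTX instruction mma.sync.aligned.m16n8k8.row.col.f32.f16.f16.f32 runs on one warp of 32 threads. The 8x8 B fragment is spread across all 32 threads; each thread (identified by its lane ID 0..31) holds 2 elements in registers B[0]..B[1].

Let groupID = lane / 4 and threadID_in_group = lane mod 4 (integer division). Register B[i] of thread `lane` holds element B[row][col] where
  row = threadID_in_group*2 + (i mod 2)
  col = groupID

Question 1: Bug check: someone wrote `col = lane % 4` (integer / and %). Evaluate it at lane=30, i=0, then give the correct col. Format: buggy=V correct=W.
buggy=2 correct=7

`lane % 4`[30,0]->2
L=30->g=30>>2=7, t=30&3=2
[0]->row 2·2+0=4  col g=7
col: 2 vs 7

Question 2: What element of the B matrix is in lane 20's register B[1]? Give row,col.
1,5

L=20=>grp=20>>2=5, tig=20&3=0
[1]=>row 0·2+1=1  col grp=5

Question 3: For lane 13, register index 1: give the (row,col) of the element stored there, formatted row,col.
3,3

13: g=3,t=1
[1] (1*2+1,3) = (3,3)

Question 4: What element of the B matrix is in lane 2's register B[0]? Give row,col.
2: grp=0,tig=2
[0] (2*2+0,0) = (4,0)

4,0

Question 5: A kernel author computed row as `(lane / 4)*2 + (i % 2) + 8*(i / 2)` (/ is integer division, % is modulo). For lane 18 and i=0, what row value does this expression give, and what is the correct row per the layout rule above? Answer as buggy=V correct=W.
`(lane / 4)*2 + (i % 2) + 8*(i / 2)`[18,0]->8
lane 18: g=4 (18/4), t=2 (18%4)
i=0: r=2*2+0=4, c=g=4
row: 8 vs 4

buggy=8 correct=4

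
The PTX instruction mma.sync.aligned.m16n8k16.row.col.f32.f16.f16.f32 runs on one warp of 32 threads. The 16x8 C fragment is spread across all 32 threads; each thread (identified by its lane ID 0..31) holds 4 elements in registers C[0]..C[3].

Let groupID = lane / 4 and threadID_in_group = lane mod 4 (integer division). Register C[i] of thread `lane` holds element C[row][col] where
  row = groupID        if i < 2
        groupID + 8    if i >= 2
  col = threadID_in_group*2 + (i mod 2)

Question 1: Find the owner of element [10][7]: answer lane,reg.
11,3

r: 10->gid=2,r8=1  c: 7->tid=3,i&1=1
L=2*4+3=11  i=1*2+1=3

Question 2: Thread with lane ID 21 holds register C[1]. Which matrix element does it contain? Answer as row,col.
lane 21: G=5 (21/4), T=1 (21%4)
i=1: r=5+0=5, c=1*2+1=3

5,3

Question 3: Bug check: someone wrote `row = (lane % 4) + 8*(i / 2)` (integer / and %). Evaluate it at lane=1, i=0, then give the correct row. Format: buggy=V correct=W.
buggy=1 correct=0

`(lane % 4) + 8*(i / 2)`[1,0]⇒1
L=1⇒gr=1>>2=0, th=1&3=1
[0]⇒row 0+0=0  col 1·2+0=2
row: 1 vs 0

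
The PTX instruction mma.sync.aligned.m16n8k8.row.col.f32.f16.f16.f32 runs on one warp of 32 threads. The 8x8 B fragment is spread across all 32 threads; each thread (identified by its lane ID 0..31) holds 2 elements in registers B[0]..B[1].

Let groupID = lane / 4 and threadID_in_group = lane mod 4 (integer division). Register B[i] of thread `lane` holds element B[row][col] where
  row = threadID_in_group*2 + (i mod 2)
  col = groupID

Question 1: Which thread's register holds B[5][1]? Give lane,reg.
c=1->g=1  r=5->t=2,b0=1
L=1*4+2=6  i=1=1

6,1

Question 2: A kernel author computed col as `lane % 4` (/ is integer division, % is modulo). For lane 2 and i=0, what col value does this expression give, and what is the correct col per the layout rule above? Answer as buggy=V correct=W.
`lane % 4`[2,0]⇒2
lane 2: gr=0 (2/4), th=2 (2%4)
i=0: r=2*2+0=4, c=gr=0
col: 2 vs 0

buggy=2 correct=0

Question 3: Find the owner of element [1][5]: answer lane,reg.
20,1

c=5->g=5  r=1->t=0,b0=1
L=5*4+0=20  i=1=1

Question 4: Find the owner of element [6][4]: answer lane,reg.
c:4=>grp=4  r:6=>tig=3,lo=0
L=4*4+3=19  i=0=0

19,0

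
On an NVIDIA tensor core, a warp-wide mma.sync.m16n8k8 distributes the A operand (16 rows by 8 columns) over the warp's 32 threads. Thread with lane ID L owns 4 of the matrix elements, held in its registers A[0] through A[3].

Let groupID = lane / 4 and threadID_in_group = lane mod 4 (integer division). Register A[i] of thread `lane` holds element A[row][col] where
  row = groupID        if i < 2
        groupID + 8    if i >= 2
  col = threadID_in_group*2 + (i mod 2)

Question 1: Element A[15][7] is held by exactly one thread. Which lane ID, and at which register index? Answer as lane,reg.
r=15→G=7,rhi=1  c=7→T=3,p=1
L=7*4+3=31  i=1*2+1=3

31,3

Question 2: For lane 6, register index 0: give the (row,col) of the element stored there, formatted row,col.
L=6=>grp=6>>2=1, tig=6&3=2
[0]=>row 1+0=1  col 2·2+0=4

1,4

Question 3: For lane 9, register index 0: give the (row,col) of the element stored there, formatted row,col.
9: gr=2,th=1
[0] (2+0,1*2+0) = (2,2)

2,2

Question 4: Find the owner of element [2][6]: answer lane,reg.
11,0

r: 2->gid=2,r8=0  c: 6->tid=3,i&1=0
L=2*4+3=11  i=0*2+0=0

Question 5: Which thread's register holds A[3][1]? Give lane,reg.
r:3=>grp=3,rB=0  c:1=>tig=0,lo=1
L=3*4+0=12  i=0*2+1=1

12,1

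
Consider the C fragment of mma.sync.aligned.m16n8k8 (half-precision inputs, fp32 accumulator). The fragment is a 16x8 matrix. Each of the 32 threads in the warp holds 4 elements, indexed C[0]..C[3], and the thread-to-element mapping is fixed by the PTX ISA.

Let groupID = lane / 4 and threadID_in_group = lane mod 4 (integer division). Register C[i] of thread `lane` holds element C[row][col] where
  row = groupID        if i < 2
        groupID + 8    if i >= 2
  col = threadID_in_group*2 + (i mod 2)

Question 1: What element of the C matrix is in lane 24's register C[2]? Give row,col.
14,0

L=24→G=24>>2=6, T=24&3=0
[2]→row 6+8=14  col 0·2+0=0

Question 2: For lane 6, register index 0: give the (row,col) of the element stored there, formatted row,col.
1,4

lane 6→6/4=1, 6 mod 4=2
i=0  r:1+0→1  c:2·2+0→4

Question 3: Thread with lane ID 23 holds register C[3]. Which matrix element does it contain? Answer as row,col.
lane 23: g=5 (23/4), t=3 (23%4)
i=3: r=5+8=13, c=3*2+1=7

13,7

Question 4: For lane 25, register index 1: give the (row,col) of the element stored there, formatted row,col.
lane 25: grp=6 (25/4), tig=1 (25%4)
i=1: r=6+0=6, c=1*2+1=3

6,3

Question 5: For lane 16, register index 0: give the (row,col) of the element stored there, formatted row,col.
16: gid=4,tid=0
[0] (4+0,0*2+0) = (4,0)

4,0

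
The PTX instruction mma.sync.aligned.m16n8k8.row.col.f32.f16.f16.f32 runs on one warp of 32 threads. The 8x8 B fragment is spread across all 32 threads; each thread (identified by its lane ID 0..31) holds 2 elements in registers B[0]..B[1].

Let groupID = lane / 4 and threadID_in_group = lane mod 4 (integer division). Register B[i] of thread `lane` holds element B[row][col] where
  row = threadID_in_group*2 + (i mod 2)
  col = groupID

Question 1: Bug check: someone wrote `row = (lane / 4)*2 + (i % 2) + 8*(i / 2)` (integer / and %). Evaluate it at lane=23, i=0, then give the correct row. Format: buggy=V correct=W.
buggy=10 correct=6

`(lane / 4)*2 + (i % 2) + 8*(i / 2)`[23,0]⇒10
L=23⇒gr=23>>2=5, th=23&3=3
[0]⇒row 3·2+0=6  col gr=5
row: 10 vs 6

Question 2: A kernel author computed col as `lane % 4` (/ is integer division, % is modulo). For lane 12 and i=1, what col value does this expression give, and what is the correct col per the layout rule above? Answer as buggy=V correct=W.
buggy=0 correct=3

`lane % 4`[12,1]->0
L=12->gid=12>>2=3, tid=12&3=0
[1]->row 0·2+1=1  col gid=3
col: 0 vs 3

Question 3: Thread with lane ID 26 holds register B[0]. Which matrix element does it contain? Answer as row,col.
4,6

L=26⇒gr=26>>2=6, th=26&3=2
[0]⇒row 2·2+0=4  col gr=6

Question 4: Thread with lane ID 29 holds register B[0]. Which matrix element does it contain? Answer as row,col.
2,7

lane 29: grp=7 (29/4), tig=1 (29%4)
i=0: r=1*2+0=2, c=grp=7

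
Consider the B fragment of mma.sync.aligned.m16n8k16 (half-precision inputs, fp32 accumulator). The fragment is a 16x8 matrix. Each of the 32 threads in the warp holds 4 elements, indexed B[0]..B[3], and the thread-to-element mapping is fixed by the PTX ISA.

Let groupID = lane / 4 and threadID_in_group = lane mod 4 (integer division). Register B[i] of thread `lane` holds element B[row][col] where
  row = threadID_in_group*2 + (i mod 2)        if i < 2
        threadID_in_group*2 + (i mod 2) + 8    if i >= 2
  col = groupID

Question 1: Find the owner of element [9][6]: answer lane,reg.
24,3

c=6→G=6  r=9→rhi=1,T=0,p=1
L=6*4+0=24  i=1*2+1=3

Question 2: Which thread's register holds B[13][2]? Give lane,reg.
c:2=>grp=2  r:13=>rB=1,tig=2,lo=1
L=2*4+2=10  i=1*2+1=3

10,3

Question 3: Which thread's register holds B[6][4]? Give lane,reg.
c:4=>grp=4  r:6=>rB=0,tig=3,lo=0
L=4*4+3=19  i=0*2+0=0

19,0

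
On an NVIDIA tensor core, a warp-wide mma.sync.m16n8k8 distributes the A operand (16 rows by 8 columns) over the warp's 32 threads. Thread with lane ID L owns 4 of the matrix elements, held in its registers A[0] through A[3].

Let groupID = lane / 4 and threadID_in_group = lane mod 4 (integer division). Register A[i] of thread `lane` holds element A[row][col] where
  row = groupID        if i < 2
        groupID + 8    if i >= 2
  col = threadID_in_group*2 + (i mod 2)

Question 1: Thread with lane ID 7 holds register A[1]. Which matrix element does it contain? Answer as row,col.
7: g=1,t=3
[1] (1+0,3*2+1) = (1,7)

1,7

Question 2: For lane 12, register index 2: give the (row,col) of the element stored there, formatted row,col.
12: gr=3,th=0
[2] (3+8,0*2+0) = (11,0)

11,0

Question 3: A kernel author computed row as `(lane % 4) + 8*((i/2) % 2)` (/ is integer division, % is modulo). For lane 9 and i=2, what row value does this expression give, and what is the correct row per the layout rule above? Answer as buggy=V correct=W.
`(lane % 4) + 8*((i/2) % 2)`[9,2]⇒9
lane 9: gr=2 (9/4), th=1 (9%4)
i=2: r=2+8=10, c=1*2+0=2
row: 9 vs 10

buggy=9 correct=10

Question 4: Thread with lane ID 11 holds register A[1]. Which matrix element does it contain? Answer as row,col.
2,7

lane 11: G=2 (11/4), T=3 (11%4)
i=1: r=2+0=2, c=3*2+1=7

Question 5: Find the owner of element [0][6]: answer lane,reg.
r=0→G=0,rhi=0  c=6→T=3,p=0
L=0*4+3=3  i=0*2+0=0

3,0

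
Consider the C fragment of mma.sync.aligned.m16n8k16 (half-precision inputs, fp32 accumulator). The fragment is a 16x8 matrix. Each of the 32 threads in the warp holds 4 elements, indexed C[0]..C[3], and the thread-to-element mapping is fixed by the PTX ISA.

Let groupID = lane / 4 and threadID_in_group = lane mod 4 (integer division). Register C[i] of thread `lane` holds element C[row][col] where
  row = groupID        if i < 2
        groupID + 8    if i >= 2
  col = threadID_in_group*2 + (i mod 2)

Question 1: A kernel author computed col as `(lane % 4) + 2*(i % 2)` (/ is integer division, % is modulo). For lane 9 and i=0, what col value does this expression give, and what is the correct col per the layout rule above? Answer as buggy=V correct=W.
buggy=1 correct=2

`(lane % 4) + 2*(i % 2)`[9,0]->1
lane 9: g=2 (9/4), t=1 (9%4)
i=0: r=2+0=2, c=1*2+0=2
col: 1 vs 2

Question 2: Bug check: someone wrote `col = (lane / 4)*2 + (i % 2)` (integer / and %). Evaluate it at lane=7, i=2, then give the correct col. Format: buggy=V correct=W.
buggy=2 correct=6

`(lane / 4)*2 + (i % 2)`[7,2]⇒2
7: gr=1,th=3
[2] (1+8,3*2+0) = (9,6)
col: 2 vs 6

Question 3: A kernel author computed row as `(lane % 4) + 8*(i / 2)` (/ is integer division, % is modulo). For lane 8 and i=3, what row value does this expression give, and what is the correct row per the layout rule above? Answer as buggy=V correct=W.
buggy=8 correct=10

`(lane % 4) + 8*(i / 2)`[8,3]->8
lane 8->8/4=2, 8 mod 4=0
i=3  r:2+8->10  c:2·0+1->1
row: 8 vs 10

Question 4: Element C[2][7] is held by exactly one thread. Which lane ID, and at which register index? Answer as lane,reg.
r:2=>grp=2,rB=0  c:7=>tig=3,lo=1
L=2*4+3=11  i=0*2+1=1

11,1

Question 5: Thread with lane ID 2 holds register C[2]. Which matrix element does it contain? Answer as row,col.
lane 2→2/4=0, 2 mod 4=2
i=2  r:0+8→8  c:2·2+0→4

8,4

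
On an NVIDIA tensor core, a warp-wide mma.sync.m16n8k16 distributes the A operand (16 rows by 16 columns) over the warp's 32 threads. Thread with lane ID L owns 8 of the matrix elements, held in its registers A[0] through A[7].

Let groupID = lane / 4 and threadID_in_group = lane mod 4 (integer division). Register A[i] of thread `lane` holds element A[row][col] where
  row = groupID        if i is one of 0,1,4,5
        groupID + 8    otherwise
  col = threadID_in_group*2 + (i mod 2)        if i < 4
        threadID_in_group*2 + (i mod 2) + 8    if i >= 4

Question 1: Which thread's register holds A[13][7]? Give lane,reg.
r=13->g=5,rb=1  c=7->cb=0,t=3,b0=1
L=5*4+3=23  i=0*4+1*2+1=3

23,3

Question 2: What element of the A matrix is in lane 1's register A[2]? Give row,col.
1: gid=0,tid=1
[2] (0+8,1*2+0+0) = (8,2)

8,2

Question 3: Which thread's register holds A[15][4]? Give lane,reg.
30,2

r: 15->gid=7,r8=1  c: 4->c8=0,tid=2,i&1=0
L=7*4+2=30  i=0*4+1*2+0=2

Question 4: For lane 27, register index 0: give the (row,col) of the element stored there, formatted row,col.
6,6

L=27->gid=27>>2=6, tid=27&3=3
[0]->row 6+0=6  col 3·2+0+0=6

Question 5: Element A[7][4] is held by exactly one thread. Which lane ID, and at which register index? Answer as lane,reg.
30,0

r: 7->gid=7,r8=0  c: 4->c8=0,tid=2,i&1=0
L=7*4+2=30  i=0*4+0*2+0=0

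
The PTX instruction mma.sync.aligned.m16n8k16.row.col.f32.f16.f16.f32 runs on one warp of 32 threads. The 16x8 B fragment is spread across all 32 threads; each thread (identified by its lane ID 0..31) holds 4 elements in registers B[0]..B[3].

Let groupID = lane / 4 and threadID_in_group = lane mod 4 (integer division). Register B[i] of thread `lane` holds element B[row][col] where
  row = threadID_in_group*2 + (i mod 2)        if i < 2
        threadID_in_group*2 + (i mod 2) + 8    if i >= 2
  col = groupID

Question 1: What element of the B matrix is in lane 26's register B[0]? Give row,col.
4,6

L=26=>grp=26>>2=6, tig=26&3=2
[0]=>row 2·2+0+0=4  col grp=6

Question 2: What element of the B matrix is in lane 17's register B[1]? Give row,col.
L=17→G=17>>2=4, T=17&3=1
[1]→row 1·2+1+0=3  col G=4

3,4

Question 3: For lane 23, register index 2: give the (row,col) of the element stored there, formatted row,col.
L=23⇒gr=23>>2=5, th=23&3=3
[2]⇒row 3·2+0+8=14  col gr=5

14,5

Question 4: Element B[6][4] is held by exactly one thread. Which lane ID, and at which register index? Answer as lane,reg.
c: 4->gid=4  r: 6->r8=0,tid=3,i&1=0
L=4*4+3=19  i=0*2+0=0

19,0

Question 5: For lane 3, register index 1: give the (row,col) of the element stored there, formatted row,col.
7,0

lane 3: gr=0 (3/4), th=3 (3%4)
i=1: r=3*2+1+0=7, c=gr=0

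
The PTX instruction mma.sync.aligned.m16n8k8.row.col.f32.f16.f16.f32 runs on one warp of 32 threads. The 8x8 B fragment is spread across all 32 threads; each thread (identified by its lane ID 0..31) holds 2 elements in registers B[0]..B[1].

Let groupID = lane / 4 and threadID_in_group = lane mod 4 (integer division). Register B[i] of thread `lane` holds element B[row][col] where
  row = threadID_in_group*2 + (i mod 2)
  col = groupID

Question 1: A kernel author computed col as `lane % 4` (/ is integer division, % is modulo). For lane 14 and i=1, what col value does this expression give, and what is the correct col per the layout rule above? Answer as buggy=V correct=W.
buggy=2 correct=3

`lane % 4`[14,1]⇒2
lane 14: gr=3 (14/4), th=2 (14%4)
i=1: r=2*2+1=5, c=gr=3
col: 2 vs 3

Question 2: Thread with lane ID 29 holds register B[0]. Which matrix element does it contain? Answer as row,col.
2,7

lane 29=>29/4=7, 29 mod 4=1
i=0  r:2·1+0=>2  c:7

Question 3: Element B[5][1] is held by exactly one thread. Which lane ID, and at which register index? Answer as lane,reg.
6,1

c=1⇒gr=1  r=5⇒th=2,odd=1
L=1*4+2=6  i=1=1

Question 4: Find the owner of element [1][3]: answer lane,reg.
12,1

c: 3->gid=3  r: 1->tid=0,i&1=1
L=3*4+0=12  i=1=1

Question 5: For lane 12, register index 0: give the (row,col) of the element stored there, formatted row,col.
L=12⇒gr=12>>2=3, th=12&3=0
[0]⇒row 0·2+0=0  col gr=3

0,3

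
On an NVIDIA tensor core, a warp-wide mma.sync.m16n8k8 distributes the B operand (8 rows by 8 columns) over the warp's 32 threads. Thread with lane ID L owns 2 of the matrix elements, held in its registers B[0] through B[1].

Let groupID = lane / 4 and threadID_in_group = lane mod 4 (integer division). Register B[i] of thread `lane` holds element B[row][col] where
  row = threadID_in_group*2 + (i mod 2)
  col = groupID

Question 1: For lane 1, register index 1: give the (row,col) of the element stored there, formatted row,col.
3,0

lane 1⇒1/4=0, 1 mod 4=1
i=1  r:2·1+1⇒3  c:0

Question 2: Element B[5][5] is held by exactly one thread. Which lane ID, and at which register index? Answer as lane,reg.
22,1

c: 5->gid=5  r: 5->tid=2,i&1=1
L=5*4+2=22  i=1=1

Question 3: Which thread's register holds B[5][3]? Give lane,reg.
c=3⇒gr=3  r=5⇒th=2,odd=1
L=3*4+2=14  i=1=1

14,1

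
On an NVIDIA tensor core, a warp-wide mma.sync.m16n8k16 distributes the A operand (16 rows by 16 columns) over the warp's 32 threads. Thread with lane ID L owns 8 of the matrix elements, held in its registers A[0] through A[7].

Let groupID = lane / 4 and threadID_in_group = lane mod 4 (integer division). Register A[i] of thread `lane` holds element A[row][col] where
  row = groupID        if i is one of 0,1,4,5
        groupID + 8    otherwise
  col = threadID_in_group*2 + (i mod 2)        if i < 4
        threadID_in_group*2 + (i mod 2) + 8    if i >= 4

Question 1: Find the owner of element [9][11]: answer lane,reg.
r=9⇒gr=1,Rb=1  c=11⇒Cb=1,th=1,odd=1
L=1*4+1=5  i=1*4+1*2+1=7

5,7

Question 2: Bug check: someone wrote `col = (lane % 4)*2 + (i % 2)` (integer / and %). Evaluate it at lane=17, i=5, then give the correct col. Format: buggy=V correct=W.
`(lane % 4)*2 + (i % 2)`[17,5]->3
lane 17: gid=4 (17/4), tid=1 (17%4)
i=5: r=4+0=4, c=1*2+1+8=11
col: 3 vs 11

buggy=3 correct=11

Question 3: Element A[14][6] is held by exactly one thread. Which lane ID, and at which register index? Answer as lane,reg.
r=14→G=6,rhi=1  c=6→chi=0,T=3,p=0
L=6*4+3=27  i=0*4+1*2+0=2

27,2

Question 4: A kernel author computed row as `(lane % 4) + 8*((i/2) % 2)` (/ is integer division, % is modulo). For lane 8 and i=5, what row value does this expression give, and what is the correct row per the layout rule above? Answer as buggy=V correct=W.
`(lane % 4) + 8*((i/2) % 2)`[8,5]->0
lane 8->8/4=2, 8 mod 4=0
i=5  r:2+0->2  c:2·0+1+8->9
row: 0 vs 2

buggy=0 correct=2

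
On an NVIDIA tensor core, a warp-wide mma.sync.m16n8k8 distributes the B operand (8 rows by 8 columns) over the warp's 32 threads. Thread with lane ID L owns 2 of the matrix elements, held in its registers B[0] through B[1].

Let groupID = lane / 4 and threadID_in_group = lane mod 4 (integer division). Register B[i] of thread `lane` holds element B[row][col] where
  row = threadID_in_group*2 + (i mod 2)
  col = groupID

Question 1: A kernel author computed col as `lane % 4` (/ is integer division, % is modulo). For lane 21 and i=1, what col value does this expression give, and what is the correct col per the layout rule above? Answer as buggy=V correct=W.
buggy=1 correct=5

`lane % 4`[21,1]⇒1
21: gr=5,th=1
[1] (1*2+1,5) = (3,5)
col: 1 vs 5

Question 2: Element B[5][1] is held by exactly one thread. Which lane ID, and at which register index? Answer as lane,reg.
6,1

c=1⇒gr=1  r=5⇒th=2,odd=1
L=1*4+2=6  i=1=1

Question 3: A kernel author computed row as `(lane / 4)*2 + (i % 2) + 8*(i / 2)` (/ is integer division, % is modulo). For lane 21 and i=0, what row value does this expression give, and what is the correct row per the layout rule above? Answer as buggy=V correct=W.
`(lane / 4)*2 + (i % 2) + 8*(i / 2)`[21,0]=>10
lane 21: grp=5 (21/4), tig=1 (21%4)
i=0: r=1*2+0=2, c=grp=5
row: 10 vs 2

buggy=10 correct=2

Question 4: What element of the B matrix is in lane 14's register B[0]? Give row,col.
4,3

14: gr=3,th=2
[0] (2*2+0,3) = (4,3)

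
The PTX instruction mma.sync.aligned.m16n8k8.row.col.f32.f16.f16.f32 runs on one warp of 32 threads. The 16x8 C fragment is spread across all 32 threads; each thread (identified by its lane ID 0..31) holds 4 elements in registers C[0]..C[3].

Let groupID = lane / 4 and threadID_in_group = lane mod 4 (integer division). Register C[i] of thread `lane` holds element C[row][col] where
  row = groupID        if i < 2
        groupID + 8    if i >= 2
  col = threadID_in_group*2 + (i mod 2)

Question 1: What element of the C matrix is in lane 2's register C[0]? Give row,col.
0,4

lane 2: grp=0 (2/4), tig=2 (2%4)
i=0: r=0+0=0, c=2*2+0=4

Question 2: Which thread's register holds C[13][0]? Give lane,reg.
r: 13->gid=5,r8=1  c: 0->tid=0,i&1=0
L=5*4+0=20  i=1*2+0=2

20,2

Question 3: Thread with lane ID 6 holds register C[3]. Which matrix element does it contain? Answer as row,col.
9,5

6: G=1,T=2
[3] (1+8,2*2+1) = (9,5)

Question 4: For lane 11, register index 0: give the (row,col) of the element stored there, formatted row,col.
11: g=2,t=3
[0] (2+0,3*2+0) = (2,6)

2,6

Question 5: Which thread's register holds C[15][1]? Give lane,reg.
r=15->g=7,rb=1  c=1->t=0,b0=1
L=7*4+0=28  i=1*2+1=3

28,3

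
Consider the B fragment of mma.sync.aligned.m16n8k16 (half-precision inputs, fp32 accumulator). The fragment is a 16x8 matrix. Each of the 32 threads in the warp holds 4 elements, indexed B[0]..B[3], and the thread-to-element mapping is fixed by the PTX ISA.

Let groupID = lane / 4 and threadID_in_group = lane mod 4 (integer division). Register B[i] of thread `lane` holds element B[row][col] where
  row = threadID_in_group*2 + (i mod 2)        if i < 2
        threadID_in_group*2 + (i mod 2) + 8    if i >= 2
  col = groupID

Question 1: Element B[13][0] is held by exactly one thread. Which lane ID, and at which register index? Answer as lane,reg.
c: 0->gid=0  r: 13->r8=1,tid=2,i&1=1
L=0*4+2=2  i=1*2+1=3

2,3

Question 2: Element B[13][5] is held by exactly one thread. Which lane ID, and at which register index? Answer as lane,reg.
c=5->g=5  r=13->rb=1,t=2,b0=1
L=5*4+2=22  i=1*2+1=3

22,3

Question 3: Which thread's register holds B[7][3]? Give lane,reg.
c=3->g=3  r=7->rb=0,t=3,b0=1
L=3*4+3=15  i=0*2+1=1

15,1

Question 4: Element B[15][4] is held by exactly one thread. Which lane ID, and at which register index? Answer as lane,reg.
19,3

c=4⇒gr=4  r=15⇒Rb=1,th=3,odd=1
L=4*4+3=19  i=1*2+1=3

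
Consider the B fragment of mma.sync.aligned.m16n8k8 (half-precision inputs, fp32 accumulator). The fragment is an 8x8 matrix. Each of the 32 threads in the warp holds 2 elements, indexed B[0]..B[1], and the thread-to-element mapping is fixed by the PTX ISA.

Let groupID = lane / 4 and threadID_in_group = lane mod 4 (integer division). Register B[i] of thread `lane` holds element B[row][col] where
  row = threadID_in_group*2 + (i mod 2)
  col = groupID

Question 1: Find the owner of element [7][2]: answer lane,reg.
c=2⇒gr=2  r=7⇒th=3,odd=1
L=2*4+3=11  i=1=1

11,1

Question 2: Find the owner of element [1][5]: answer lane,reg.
c=5⇒gr=5  r=1⇒th=0,odd=1
L=5*4+0=20  i=1=1

20,1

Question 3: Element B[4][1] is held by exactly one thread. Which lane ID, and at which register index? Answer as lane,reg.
6,0

c:1=>grp=1  r:4=>tig=2,lo=0
L=1*4+2=6  i=0=0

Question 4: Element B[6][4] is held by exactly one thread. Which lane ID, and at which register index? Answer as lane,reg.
19,0

c=4⇒gr=4  r=6⇒th=3,odd=0
L=4*4+3=19  i=0=0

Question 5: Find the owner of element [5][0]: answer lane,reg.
2,1

c=0→G=0  r=5→T=2,p=1
L=0*4+2=2  i=1=1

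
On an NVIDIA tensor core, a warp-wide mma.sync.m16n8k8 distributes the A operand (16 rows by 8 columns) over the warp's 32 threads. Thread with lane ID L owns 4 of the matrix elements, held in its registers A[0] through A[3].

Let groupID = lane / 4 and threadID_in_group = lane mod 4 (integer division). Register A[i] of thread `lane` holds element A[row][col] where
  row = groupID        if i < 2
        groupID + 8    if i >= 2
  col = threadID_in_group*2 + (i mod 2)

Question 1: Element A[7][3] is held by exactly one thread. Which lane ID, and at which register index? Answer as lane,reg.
29,1

r:7=>grp=7,rB=0  c:3=>tig=1,lo=1
L=7*4+1=29  i=0*2+1=1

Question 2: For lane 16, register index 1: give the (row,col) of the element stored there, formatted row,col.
4,1

L=16⇒gr=16>>2=4, th=16&3=0
[1]⇒row 4+0=4  col 0·2+1=1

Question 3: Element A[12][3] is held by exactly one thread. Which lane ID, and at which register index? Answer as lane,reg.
r:12=>grp=4,rB=1  c:3=>tig=1,lo=1
L=4*4+1=17  i=1*2+1=3

17,3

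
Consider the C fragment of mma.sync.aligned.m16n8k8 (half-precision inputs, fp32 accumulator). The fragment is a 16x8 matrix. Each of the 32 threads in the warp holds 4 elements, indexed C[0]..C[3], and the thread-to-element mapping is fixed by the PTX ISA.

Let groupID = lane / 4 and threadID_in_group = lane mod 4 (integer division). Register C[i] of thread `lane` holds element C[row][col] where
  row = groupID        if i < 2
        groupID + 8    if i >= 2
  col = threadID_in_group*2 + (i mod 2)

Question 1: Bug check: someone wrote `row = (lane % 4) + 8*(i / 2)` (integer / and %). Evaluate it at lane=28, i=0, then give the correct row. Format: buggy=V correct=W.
buggy=0 correct=7

`(lane % 4) + 8*(i / 2)`[28,0]→0
lane 28: G=7 (28/4), T=0 (28%4)
i=0: r=7+0=7, c=0*2+0=0
row: 0 vs 7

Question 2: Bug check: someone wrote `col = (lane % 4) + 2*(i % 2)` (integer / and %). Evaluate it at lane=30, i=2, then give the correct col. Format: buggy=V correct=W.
buggy=2 correct=4

`(lane % 4) + 2*(i % 2)`[30,2]->2
L=30->g=30>>2=7, t=30&3=2
[2]->row 7+8=15  col 2·2+0=4
col: 2 vs 4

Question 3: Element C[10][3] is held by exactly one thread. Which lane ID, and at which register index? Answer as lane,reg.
9,3

r:10=>grp=2,rB=1  c:3=>tig=1,lo=1
L=2*4+1=9  i=1*2+1=3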